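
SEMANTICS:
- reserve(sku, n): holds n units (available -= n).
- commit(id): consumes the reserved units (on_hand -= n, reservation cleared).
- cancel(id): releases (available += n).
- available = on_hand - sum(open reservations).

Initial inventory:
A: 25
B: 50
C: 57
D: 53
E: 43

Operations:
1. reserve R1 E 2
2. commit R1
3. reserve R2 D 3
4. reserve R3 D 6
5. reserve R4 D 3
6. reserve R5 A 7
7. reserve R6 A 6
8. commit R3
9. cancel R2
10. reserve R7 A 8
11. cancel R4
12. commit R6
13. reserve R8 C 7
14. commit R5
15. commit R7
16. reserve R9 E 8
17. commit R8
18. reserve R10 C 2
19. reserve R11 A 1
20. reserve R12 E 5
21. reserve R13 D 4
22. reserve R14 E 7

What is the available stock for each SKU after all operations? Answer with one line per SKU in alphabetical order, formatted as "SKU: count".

Answer: A: 3
B: 50
C: 48
D: 43
E: 21

Derivation:
Step 1: reserve R1 E 2 -> on_hand[A=25 B=50 C=57 D=53 E=43] avail[A=25 B=50 C=57 D=53 E=41] open={R1}
Step 2: commit R1 -> on_hand[A=25 B=50 C=57 D=53 E=41] avail[A=25 B=50 C=57 D=53 E=41] open={}
Step 3: reserve R2 D 3 -> on_hand[A=25 B=50 C=57 D=53 E=41] avail[A=25 B=50 C=57 D=50 E=41] open={R2}
Step 4: reserve R3 D 6 -> on_hand[A=25 B=50 C=57 D=53 E=41] avail[A=25 B=50 C=57 D=44 E=41] open={R2,R3}
Step 5: reserve R4 D 3 -> on_hand[A=25 B=50 C=57 D=53 E=41] avail[A=25 B=50 C=57 D=41 E=41] open={R2,R3,R4}
Step 6: reserve R5 A 7 -> on_hand[A=25 B=50 C=57 D=53 E=41] avail[A=18 B=50 C=57 D=41 E=41] open={R2,R3,R4,R5}
Step 7: reserve R6 A 6 -> on_hand[A=25 B=50 C=57 D=53 E=41] avail[A=12 B=50 C=57 D=41 E=41] open={R2,R3,R4,R5,R6}
Step 8: commit R3 -> on_hand[A=25 B=50 C=57 D=47 E=41] avail[A=12 B=50 C=57 D=41 E=41] open={R2,R4,R5,R6}
Step 9: cancel R2 -> on_hand[A=25 B=50 C=57 D=47 E=41] avail[A=12 B=50 C=57 D=44 E=41] open={R4,R5,R6}
Step 10: reserve R7 A 8 -> on_hand[A=25 B=50 C=57 D=47 E=41] avail[A=4 B=50 C=57 D=44 E=41] open={R4,R5,R6,R7}
Step 11: cancel R4 -> on_hand[A=25 B=50 C=57 D=47 E=41] avail[A=4 B=50 C=57 D=47 E=41] open={R5,R6,R7}
Step 12: commit R6 -> on_hand[A=19 B=50 C=57 D=47 E=41] avail[A=4 B=50 C=57 D=47 E=41] open={R5,R7}
Step 13: reserve R8 C 7 -> on_hand[A=19 B=50 C=57 D=47 E=41] avail[A=4 B=50 C=50 D=47 E=41] open={R5,R7,R8}
Step 14: commit R5 -> on_hand[A=12 B=50 C=57 D=47 E=41] avail[A=4 B=50 C=50 D=47 E=41] open={R7,R8}
Step 15: commit R7 -> on_hand[A=4 B=50 C=57 D=47 E=41] avail[A=4 B=50 C=50 D=47 E=41] open={R8}
Step 16: reserve R9 E 8 -> on_hand[A=4 B=50 C=57 D=47 E=41] avail[A=4 B=50 C=50 D=47 E=33] open={R8,R9}
Step 17: commit R8 -> on_hand[A=4 B=50 C=50 D=47 E=41] avail[A=4 B=50 C=50 D=47 E=33] open={R9}
Step 18: reserve R10 C 2 -> on_hand[A=4 B=50 C=50 D=47 E=41] avail[A=4 B=50 C=48 D=47 E=33] open={R10,R9}
Step 19: reserve R11 A 1 -> on_hand[A=4 B=50 C=50 D=47 E=41] avail[A=3 B=50 C=48 D=47 E=33] open={R10,R11,R9}
Step 20: reserve R12 E 5 -> on_hand[A=4 B=50 C=50 D=47 E=41] avail[A=3 B=50 C=48 D=47 E=28] open={R10,R11,R12,R9}
Step 21: reserve R13 D 4 -> on_hand[A=4 B=50 C=50 D=47 E=41] avail[A=3 B=50 C=48 D=43 E=28] open={R10,R11,R12,R13,R9}
Step 22: reserve R14 E 7 -> on_hand[A=4 B=50 C=50 D=47 E=41] avail[A=3 B=50 C=48 D=43 E=21] open={R10,R11,R12,R13,R14,R9}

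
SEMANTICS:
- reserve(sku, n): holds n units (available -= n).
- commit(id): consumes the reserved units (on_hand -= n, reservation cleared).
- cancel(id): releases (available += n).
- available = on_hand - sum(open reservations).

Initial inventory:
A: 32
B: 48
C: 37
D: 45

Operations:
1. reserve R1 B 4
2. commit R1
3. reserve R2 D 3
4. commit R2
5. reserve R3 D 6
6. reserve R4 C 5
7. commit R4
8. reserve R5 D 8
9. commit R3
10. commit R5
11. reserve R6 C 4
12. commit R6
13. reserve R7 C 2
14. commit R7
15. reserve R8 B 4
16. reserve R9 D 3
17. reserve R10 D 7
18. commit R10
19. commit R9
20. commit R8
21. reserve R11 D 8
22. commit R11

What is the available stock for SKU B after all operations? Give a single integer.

Step 1: reserve R1 B 4 -> on_hand[A=32 B=48 C=37 D=45] avail[A=32 B=44 C=37 D=45] open={R1}
Step 2: commit R1 -> on_hand[A=32 B=44 C=37 D=45] avail[A=32 B=44 C=37 D=45] open={}
Step 3: reserve R2 D 3 -> on_hand[A=32 B=44 C=37 D=45] avail[A=32 B=44 C=37 D=42] open={R2}
Step 4: commit R2 -> on_hand[A=32 B=44 C=37 D=42] avail[A=32 B=44 C=37 D=42] open={}
Step 5: reserve R3 D 6 -> on_hand[A=32 B=44 C=37 D=42] avail[A=32 B=44 C=37 D=36] open={R3}
Step 6: reserve R4 C 5 -> on_hand[A=32 B=44 C=37 D=42] avail[A=32 B=44 C=32 D=36] open={R3,R4}
Step 7: commit R4 -> on_hand[A=32 B=44 C=32 D=42] avail[A=32 B=44 C=32 D=36] open={R3}
Step 8: reserve R5 D 8 -> on_hand[A=32 B=44 C=32 D=42] avail[A=32 B=44 C=32 D=28] open={R3,R5}
Step 9: commit R3 -> on_hand[A=32 B=44 C=32 D=36] avail[A=32 B=44 C=32 D=28] open={R5}
Step 10: commit R5 -> on_hand[A=32 B=44 C=32 D=28] avail[A=32 B=44 C=32 D=28] open={}
Step 11: reserve R6 C 4 -> on_hand[A=32 B=44 C=32 D=28] avail[A=32 B=44 C=28 D=28] open={R6}
Step 12: commit R6 -> on_hand[A=32 B=44 C=28 D=28] avail[A=32 B=44 C=28 D=28] open={}
Step 13: reserve R7 C 2 -> on_hand[A=32 B=44 C=28 D=28] avail[A=32 B=44 C=26 D=28] open={R7}
Step 14: commit R7 -> on_hand[A=32 B=44 C=26 D=28] avail[A=32 B=44 C=26 D=28] open={}
Step 15: reserve R8 B 4 -> on_hand[A=32 B=44 C=26 D=28] avail[A=32 B=40 C=26 D=28] open={R8}
Step 16: reserve R9 D 3 -> on_hand[A=32 B=44 C=26 D=28] avail[A=32 B=40 C=26 D=25] open={R8,R9}
Step 17: reserve R10 D 7 -> on_hand[A=32 B=44 C=26 D=28] avail[A=32 B=40 C=26 D=18] open={R10,R8,R9}
Step 18: commit R10 -> on_hand[A=32 B=44 C=26 D=21] avail[A=32 B=40 C=26 D=18] open={R8,R9}
Step 19: commit R9 -> on_hand[A=32 B=44 C=26 D=18] avail[A=32 B=40 C=26 D=18] open={R8}
Step 20: commit R8 -> on_hand[A=32 B=40 C=26 D=18] avail[A=32 B=40 C=26 D=18] open={}
Step 21: reserve R11 D 8 -> on_hand[A=32 B=40 C=26 D=18] avail[A=32 B=40 C=26 D=10] open={R11}
Step 22: commit R11 -> on_hand[A=32 B=40 C=26 D=10] avail[A=32 B=40 C=26 D=10] open={}
Final available[B] = 40

Answer: 40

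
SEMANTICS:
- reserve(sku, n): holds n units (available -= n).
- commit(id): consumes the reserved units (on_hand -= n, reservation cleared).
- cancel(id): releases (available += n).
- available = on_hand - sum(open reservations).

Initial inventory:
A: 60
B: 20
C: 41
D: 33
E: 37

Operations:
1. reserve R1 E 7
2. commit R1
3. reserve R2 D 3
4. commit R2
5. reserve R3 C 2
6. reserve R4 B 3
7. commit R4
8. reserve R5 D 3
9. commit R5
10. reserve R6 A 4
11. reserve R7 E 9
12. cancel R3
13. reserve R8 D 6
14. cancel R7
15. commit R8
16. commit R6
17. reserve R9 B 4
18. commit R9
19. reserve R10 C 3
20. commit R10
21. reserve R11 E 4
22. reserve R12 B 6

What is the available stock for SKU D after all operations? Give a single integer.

Step 1: reserve R1 E 7 -> on_hand[A=60 B=20 C=41 D=33 E=37] avail[A=60 B=20 C=41 D=33 E=30] open={R1}
Step 2: commit R1 -> on_hand[A=60 B=20 C=41 D=33 E=30] avail[A=60 B=20 C=41 D=33 E=30] open={}
Step 3: reserve R2 D 3 -> on_hand[A=60 B=20 C=41 D=33 E=30] avail[A=60 B=20 C=41 D=30 E=30] open={R2}
Step 4: commit R2 -> on_hand[A=60 B=20 C=41 D=30 E=30] avail[A=60 B=20 C=41 D=30 E=30] open={}
Step 5: reserve R3 C 2 -> on_hand[A=60 B=20 C=41 D=30 E=30] avail[A=60 B=20 C=39 D=30 E=30] open={R3}
Step 6: reserve R4 B 3 -> on_hand[A=60 B=20 C=41 D=30 E=30] avail[A=60 B=17 C=39 D=30 E=30] open={R3,R4}
Step 7: commit R4 -> on_hand[A=60 B=17 C=41 D=30 E=30] avail[A=60 B=17 C=39 D=30 E=30] open={R3}
Step 8: reserve R5 D 3 -> on_hand[A=60 B=17 C=41 D=30 E=30] avail[A=60 B=17 C=39 D=27 E=30] open={R3,R5}
Step 9: commit R5 -> on_hand[A=60 B=17 C=41 D=27 E=30] avail[A=60 B=17 C=39 D=27 E=30] open={R3}
Step 10: reserve R6 A 4 -> on_hand[A=60 B=17 C=41 D=27 E=30] avail[A=56 B=17 C=39 D=27 E=30] open={R3,R6}
Step 11: reserve R7 E 9 -> on_hand[A=60 B=17 C=41 D=27 E=30] avail[A=56 B=17 C=39 D=27 E=21] open={R3,R6,R7}
Step 12: cancel R3 -> on_hand[A=60 B=17 C=41 D=27 E=30] avail[A=56 B=17 C=41 D=27 E=21] open={R6,R7}
Step 13: reserve R8 D 6 -> on_hand[A=60 B=17 C=41 D=27 E=30] avail[A=56 B=17 C=41 D=21 E=21] open={R6,R7,R8}
Step 14: cancel R7 -> on_hand[A=60 B=17 C=41 D=27 E=30] avail[A=56 B=17 C=41 D=21 E=30] open={R6,R8}
Step 15: commit R8 -> on_hand[A=60 B=17 C=41 D=21 E=30] avail[A=56 B=17 C=41 D=21 E=30] open={R6}
Step 16: commit R6 -> on_hand[A=56 B=17 C=41 D=21 E=30] avail[A=56 B=17 C=41 D=21 E=30] open={}
Step 17: reserve R9 B 4 -> on_hand[A=56 B=17 C=41 D=21 E=30] avail[A=56 B=13 C=41 D=21 E=30] open={R9}
Step 18: commit R9 -> on_hand[A=56 B=13 C=41 D=21 E=30] avail[A=56 B=13 C=41 D=21 E=30] open={}
Step 19: reserve R10 C 3 -> on_hand[A=56 B=13 C=41 D=21 E=30] avail[A=56 B=13 C=38 D=21 E=30] open={R10}
Step 20: commit R10 -> on_hand[A=56 B=13 C=38 D=21 E=30] avail[A=56 B=13 C=38 D=21 E=30] open={}
Step 21: reserve R11 E 4 -> on_hand[A=56 B=13 C=38 D=21 E=30] avail[A=56 B=13 C=38 D=21 E=26] open={R11}
Step 22: reserve R12 B 6 -> on_hand[A=56 B=13 C=38 D=21 E=30] avail[A=56 B=7 C=38 D=21 E=26] open={R11,R12}
Final available[D] = 21

Answer: 21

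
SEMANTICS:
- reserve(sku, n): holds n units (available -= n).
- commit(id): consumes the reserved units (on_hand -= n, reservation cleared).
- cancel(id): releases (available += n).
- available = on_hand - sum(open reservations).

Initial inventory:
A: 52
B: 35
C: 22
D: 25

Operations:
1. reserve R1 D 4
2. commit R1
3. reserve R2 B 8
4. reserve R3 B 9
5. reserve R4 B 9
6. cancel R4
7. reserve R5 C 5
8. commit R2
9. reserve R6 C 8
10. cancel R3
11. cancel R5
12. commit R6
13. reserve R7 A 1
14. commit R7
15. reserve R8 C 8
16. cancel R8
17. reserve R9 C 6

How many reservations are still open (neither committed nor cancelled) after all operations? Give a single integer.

Step 1: reserve R1 D 4 -> on_hand[A=52 B=35 C=22 D=25] avail[A=52 B=35 C=22 D=21] open={R1}
Step 2: commit R1 -> on_hand[A=52 B=35 C=22 D=21] avail[A=52 B=35 C=22 D=21] open={}
Step 3: reserve R2 B 8 -> on_hand[A=52 B=35 C=22 D=21] avail[A=52 B=27 C=22 D=21] open={R2}
Step 4: reserve R3 B 9 -> on_hand[A=52 B=35 C=22 D=21] avail[A=52 B=18 C=22 D=21] open={R2,R3}
Step 5: reserve R4 B 9 -> on_hand[A=52 B=35 C=22 D=21] avail[A=52 B=9 C=22 D=21] open={R2,R3,R4}
Step 6: cancel R4 -> on_hand[A=52 B=35 C=22 D=21] avail[A=52 B=18 C=22 D=21] open={R2,R3}
Step 7: reserve R5 C 5 -> on_hand[A=52 B=35 C=22 D=21] avail[A=52 B=18 C=17 D=21] open={R2,R3,R5}
Step 8: commit R2 -> on_hand[A=52 B=27 C=22 D=21] avail[A=52 B=18 C=17 D=21] open={R3,R5}
Step 9: reserve R6 C 8 -> on_hand[A=52 B=27 C=22 D=21] avail[A=52 B=18 C=9 D=21] open={R3,R5,R6}
Step 10: cancel R3 -> on_hand[A=52 B=27 C=22 D=21] avail[A=52 B=27 C=9 D=21] open={R5,R6}
Step 11: cancel R5 -> on_hand[A=52 B=27 C=22 D=21] avail[A=52 B=27 C=14 D=21] open={R6}
Step 12: commit R6 -> on_hand[A=52 B=27 C=14 D=21] avail[A=52 B=27 C=14 D=21] open={}
Step 13: reserve R7 A 1 -> on_hand[A=52 B=27 C=14 D=21] avail[A=51 B=27 C=14 D=21] open={R7}
Step 14: commit R7 -> on_hand[A=51 B=27 C=14 D=21] avail[A=51 B=27 C=14 D=21] open={}
Step 15: reserve R8 C 8 -> on_hand[A=51 B=27 C=14 D=21] avail[A=51 B=27 C=6 D=21] open={R8}
Step 16: cancel R8 -> on_hand[A=51 B=27 C=14 D=21] avail[A=51 B=27 C=14 D=21] open={}
Step 17: reserve R9 C 6 -> on_hand[A=51 B=27 C=14 D=21] avail[A=51 B=27 C=8 D=21] open={R9}
Open reservations: ['R9'] -> 1

Answer: 1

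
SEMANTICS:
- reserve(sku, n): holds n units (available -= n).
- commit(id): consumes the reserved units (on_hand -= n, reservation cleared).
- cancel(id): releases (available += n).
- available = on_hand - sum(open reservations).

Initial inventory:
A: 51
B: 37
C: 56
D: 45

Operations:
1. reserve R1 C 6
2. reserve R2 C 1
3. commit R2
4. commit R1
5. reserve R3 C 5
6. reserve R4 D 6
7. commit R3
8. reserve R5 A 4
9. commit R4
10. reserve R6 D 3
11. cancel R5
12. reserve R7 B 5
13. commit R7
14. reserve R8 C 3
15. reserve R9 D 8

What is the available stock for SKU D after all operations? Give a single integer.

Answer: 28

Derivation:
Step 1: reserve R1 C 6 -> on_hand[A=51 B=37 C=56 D=45] avail[A=51 B=37 C=50 D=45] open={R1}
Step 2: reserve R2 C 1 -> on_hand[A=51 B=37 C=56 D=45] avail[A=51 B=37 C=49 D=45] open={R1,R2}
Step 3: commit R2 -> on_hand[A=51 B=37 C=55 D=45] avail[A=51 B=37 C=49 D=45] open={R1}
Step 4: commit R1 -> on_hand[A=51 B=37 C=49 D=45] avail[A=51 B=37 C=49 D=45] open={}
Step 5: reserve R3 C 5 -> on_hand[A=51 B=37 C=49 D=45] avail[A=51 B=37 C=44 D=45] open={R3}
Step 6: reserve R4 D 6 -> on_hand[A=51 B=37 C=49 D=45] avail[A=51 B=37 C=44 D=39] open={R3,R4}
Step 7: commit R3 -> on_hand[A=51 B=37 C=44 D=45] avail[A=51 B=37 C=44 D=39] open={R4}
Step 8: reserve R5 A 4 -> on_hand[A=51 B=37 C=44 D=45] avail[A=47 B=37 C=44 D=39] open={R4,R5}
Step 9: commit R4 -> on_hand[A=51 B=37 C=44 D=39] avail[A=47 B=37 C=44 D=39] open={R5}
Step 10: reserve R6 D 3 -> on_hand[A=51 B=37 C=44 D=39] avail[A=47 B=37 C=44 D=36] open={R5,R6}
Step 11: cancel R5 -> on_hand[A=51 B=37 C=44 D=39] avail[A=51 B=37 C=44 D=36] open={R6}
Step 12: reserve R7 B 5 -> on_hand[A=51 B=37 C=44 D=39] avail[A=51 B=32 C=44 D=36] open={R6,R7}
Step 13: commit R7 -> on_hand[A=51 B=32 C=44 D=39] avail[A=51 B=32 C=44 D=36] open={R6}
Step 14: reserve R8 C 3 -> on_hand[A=51 B=32 C=44 D=39] avail[A=51 B=32 C=41 D=36] open={R6,R8}
Step 15: reserve R9 D 8 -> on_hand[A=51 B=32 C=44 D=39] avail[A=51 B=32 C=41 D=28] open={R6,R8,R9}
Final available[D] = 28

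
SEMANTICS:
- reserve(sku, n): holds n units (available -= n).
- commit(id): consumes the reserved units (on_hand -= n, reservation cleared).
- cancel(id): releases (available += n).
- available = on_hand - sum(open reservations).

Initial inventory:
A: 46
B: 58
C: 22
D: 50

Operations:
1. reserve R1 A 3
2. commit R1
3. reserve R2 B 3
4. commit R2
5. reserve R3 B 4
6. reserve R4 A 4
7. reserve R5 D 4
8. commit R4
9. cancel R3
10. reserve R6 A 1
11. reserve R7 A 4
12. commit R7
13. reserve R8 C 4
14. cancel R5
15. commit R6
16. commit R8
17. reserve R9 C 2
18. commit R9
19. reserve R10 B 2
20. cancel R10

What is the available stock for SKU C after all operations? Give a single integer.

Step 1: reserve R1 A 3 -> on_hand[A=46 B=58 C=22 D=50] avail[A=43 B=58 C=22 D=50] open={R1}
Step 2: commit R1 -> on_hand[A=43 B=58 C=22 D=50] avail[A=43 B=58 C=22 D=50] open={}
Step 3: reserve R2 B 3 -> on_hand[A=43 B=58 C=22 D=50] avail[A=43 B=55 C=22 D=50] open={R2}
Step 4: commit R2 -> on_hand[A=43 B=55 C=22 D=50] avail[A=43 B=55 C=22 D=50] open={}
Step 5: reserve R3 B 4 -> on_hand[A=43 B=55 C=22 D=50] avail[A=43 B=51 C=22 D=50] open={R3}
Step 6: reserve R4 A 4 -> on_hand[A=43 B=55 C=22 D=50] avail[A=39 B=51 C=22 D=50] open={R3,R4}
Step 7: reserve R5 D 4 -> on_hand[A=43 B=55 C=22 D=50] avail[A=39 B=51 C=22 D=46] open={R3,R4,R5}
Step 8: commit R4 -> on_hand[A=39 B=55 C=22 D=50] avail[A=39 B=51 C=22 D=46] open={R3,R5}
Step 9: cancel R3 -> on_hand[A=39 B=55 C=22 D=50] avail[A=39 B=55 C=22 D=46] open={R5}
Step 10: reserve R6 A 1 -> on_hand[A=39 B=55 C=22 D=50] avail[A=38 B=55 C=22 D=46] open={R5,R6}
Step 11: reserve R7 A 4 -> on_hand[A=39 B=55 C=22 D=50] avail[A=34 B=55 C=22 D=46] open={R5,R6,R7}
Step 12: commit R7 -> on_hand[A=35 B=55 C=22 D=50] avail[A=34 B=55 C=22 D=46] open={R5,R6}
Step 13: reserve R8 C 4 -> on_hand[A=35 B=55 C=22 D=50] avail[A=34 B=55 C=18 D=46] open={R5,R6,R8}
Step 14: cancel R5 -> on_hand[A=35 B=55 C=22 D=50] avail[A=34 B=55 C=18 D=50] open={R6,R8}
Step 15: commit R6 -> on_hand[A=34 B=55 C=22 D=50] avail[A=34 B=55 C=18 D=50] open={R8}
Step 16: commit R8 -> on_hand[A=34 B=55 C=18 D=50] avail[A=34 B=55 C=18 D=50] open={}
Step 17: reserve R9 C 2 -> on_hand[A=34 B=55 C=18 D=50] avail[A=34 B=55 C=16 D=50] open={R9}
Step 18: commit R9 -> on_hand[A=34 B=55 C=16 D=50] avail[A=34 B=55 C=16 D=50] open={}
Step 19: reserve R10 B 2 -> on_hand[A=34 B=55 C=16 D=50] avail[A=34 B=53 C=16 D=50] open={R10}
Step 20: cancel R10 -> on_hand[A=34 B=55 C=16 D=50] avail[A=34 B=55 C=16 D=50] open={}
Final available[C] = 16

Answer: 16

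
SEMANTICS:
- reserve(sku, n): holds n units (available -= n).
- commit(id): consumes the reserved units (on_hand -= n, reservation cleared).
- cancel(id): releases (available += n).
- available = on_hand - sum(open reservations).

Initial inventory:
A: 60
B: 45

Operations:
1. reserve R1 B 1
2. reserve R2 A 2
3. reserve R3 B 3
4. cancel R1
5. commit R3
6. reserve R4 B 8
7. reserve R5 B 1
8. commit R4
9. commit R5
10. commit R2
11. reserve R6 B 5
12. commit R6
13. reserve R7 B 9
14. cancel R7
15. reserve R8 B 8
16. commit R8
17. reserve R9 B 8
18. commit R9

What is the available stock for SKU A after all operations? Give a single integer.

Step 1: reserve R1 B 1 -> on_hand[A=60 B=45] avail[A=60 B=44] open={R1}
Step 2: reserve R2 A 2 -> on_hand[A=60 B=45] avail[A=58 B=44] open={R1,R2}
Step 3: reserve R3 B 3 -> on_hand[A=60 B=45] avail[A=58 B=41] open={R1,R2,R3}
Step 4: cancel R1 -> on_hand[A=60 B=45] avail[A=58 B=42] open={R2,R3}
Step 5: commit R3 -> on_hand[A=60 B=42] avail[A=58 B=42] open={R2}
Step 6: reserve R4 B 8 -> on_hand[A=60 B=42] avail[A=58 B=34] open={R2,R4}
Step 7: reserve R5 B 1 -> on_hand[A=60 B=42] avail[A=58 B=33] open={R2,R4,R5}
Step 8: commit R4 -> on_hand[A=60 B=34] avail[A=58 B=33] open={R2,R5}
Step 9: commit R5 -> on_hand[A=60 B=33] avail[A=58 B=33] open={R2}
Step 10: commit R2 -> on_hand[A=58 B=33] avail[A=58 B=33] open={}
Step 11: reserve R6 B 5 -> on_hand[A=58 B=33] avail[A=58 B=28] open={R6}
Step 12: commit R6 -> on_hand[A=58 B=28] avail[A=58 B=28] open={}
Step 13: reserve R7 B 9 -> on_hand[A=58 B=28] avail[A=58 B=19] open={R7}
Step 14: cancel R7 -> on_hand[A=58 B=28] avail[A=58 B=28] open={}
Step 15: reserve R8 B 8 -> on_hand[A=58 B=28] avail[A=58 B=20] open={R8}
Step 16: commit R8 -> on_hand[A=58 B=20] avail[A=58 B=20] open={}
Step 17: reserve R9 B 8 -> on_hand[A=58 B=20] avail[A=58 B=12] open={R9}
Step 18: commit R9 -> on_hand[A=58 B=12] avail[A=58 B=12] open={}
Final available[A] = 58

Answer: 58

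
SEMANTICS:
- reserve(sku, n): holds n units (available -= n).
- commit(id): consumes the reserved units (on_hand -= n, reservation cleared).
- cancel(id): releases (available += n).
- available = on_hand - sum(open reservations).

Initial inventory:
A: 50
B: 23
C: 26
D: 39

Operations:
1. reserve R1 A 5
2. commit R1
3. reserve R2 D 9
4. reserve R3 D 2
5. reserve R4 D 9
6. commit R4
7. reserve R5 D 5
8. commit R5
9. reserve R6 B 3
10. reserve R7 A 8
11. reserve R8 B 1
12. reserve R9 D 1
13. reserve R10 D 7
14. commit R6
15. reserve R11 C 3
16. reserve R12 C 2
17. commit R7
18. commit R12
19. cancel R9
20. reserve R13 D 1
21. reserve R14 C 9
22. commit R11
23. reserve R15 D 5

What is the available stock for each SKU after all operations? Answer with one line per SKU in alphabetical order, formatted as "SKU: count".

Answer: A: 37
B: 19
C: 12
D: 1

Derivation:
Step 1: reserve R1 A 5 -> on_hand[A=50 B=23 C=26 D=39] avail[A=45 B=23 C=26 D=39] open={R1}
Step 2: commit R1 -> on_hand[A=45 B=23 C=26 D=39] avail[A=45 B=23 C=26 D=39] open={}
Step 3: reserve R2 D 9 -> on_hand[A=45 B=23 C=26 D=39] avail[A=45 B=23 C=26 D=30] open={R2}
Step 4: reserve R3 D 2 -> on_hand[A=45 B=23 C=26 D=39] avail[A=45 B=23 C=26 D=28] open={R2,R3}
Step 5: reserve R4 D 9 -> on_hand[A=45 B=23 C=26 D=39] avail[A=45 B=23 C=26 D=19] open={R2,R3,R4}
Step 6: commit R4 -> on_hand[A=45 B=23 C=26 D=30] avail[A=45 B=23 C=26 D=19] open={R2,R3}
Step 7: reserve R5 D 5 -> on_hand[A=45 B=23 C=26 D=30] avail[A=45 B=23 C=26 D=14] open={R2,R3,R5}
Step 8: commit R5 -> on_hand[A=45 B=23 C=26 D=25] avail[A=45 B=23 C=26 D=14] open={R2,R3}
Step 9: reserve R6 B 3 -> on_hand[A=45 B=23 C=26 D=25] avail[A=45 B=20 C=26 D=14] open={R2,R3,R6}
Step 10: reserve R7 A 8 -> on_hand[A=45 B=23 C=26 D=25] avail[A=37 B=20 C=26 D=14] open={R2,R3,R6,R7}
Step 11: reserve R8 B 1 -> on_hand[A=45 B=23 C=26 D=25] avail[A=37 B=19 C=26 D=14] open={R2,R3,R6,R7,R8}
Step 12: reserve R9 D 1 -> on_hand[A=45 B=23 C=26 D=25] avail[A=37 B=19 C=26 D=13] open={R2,R3,R6,R7,R8,R9}
Step 13: reserve R10 D 7 -> on_hand[A=45 B=23 C=26 D=25] avail[A=37 B=19 C=26 D=6] open={R10,R2,R3,R6,R7,R8,R9}
Step 14: commit R6 -> on_hand[A=45 B=20 C=26 D=25] avail[A=37 B=19 C=26 D=6] open={R10,R2,R3,R7,R8,R9}
Step 15: reserve R11 C 3 -> on_hand[A=45 B=20 C=26 D=25] avail[A=37 B=19 C=23 D=6] open={R10,R11,R2,R3,R7,R8,R9}
Step 16: reserve R12 C 2 -> on_hand[A=45 B=20 C=26 D=25] avail[A=37 B=19 C=21 D=6] open={R10,R11,R12,R2,R3,R7,R8,R9}
Step 17: commit R7 -> on_hand[A=37 B=20 C=26 D=25] avail[A=37 B=19 C=21 D=6] open={R10,R11,R12,R2,R3,R8,R9}
Step 18: commit R12 -> on_hand[A=37 B=20 C=24 D=25] avail[A=37 B=19 C=21 D=6] open={R10,R11,R2,R3,R8,R9}
Step 19: cancel R9 -> on_hand[A=37 B=20 C=24 D=25] avail[A=37 B=19 C=21 D=7] open={R10,R11,R2,R3,R8}
Step 20: reserve R13 D 1 -> on_hand[A=37 B=20 C=24 D=25] avail[A=37 B=19 C=21 D=6] open={R10,R11,R13,R2,R3,R8}
Step 21: reserve R14 C 9 -> on_hand[A=37 B=20 C=24 D=25] avail[A=37 B=19 C=12 D=6] open={R10,R11,R13,R14,R2,R3,R8}
Step 22: commit R11 -> on_hand[A=37 B=20 C=21 D=25] avail[A=37 B=19 C=12 D=6] open={R10,R13,R14,R2,R3,R8}
Step 23: reserve R15 D 5 -> on_hand[A=37 B=20 C=21 D=25] avail[A=37 B=19 C=12 D=1] open={R10,R13,R14,R15,R2,R3,R8}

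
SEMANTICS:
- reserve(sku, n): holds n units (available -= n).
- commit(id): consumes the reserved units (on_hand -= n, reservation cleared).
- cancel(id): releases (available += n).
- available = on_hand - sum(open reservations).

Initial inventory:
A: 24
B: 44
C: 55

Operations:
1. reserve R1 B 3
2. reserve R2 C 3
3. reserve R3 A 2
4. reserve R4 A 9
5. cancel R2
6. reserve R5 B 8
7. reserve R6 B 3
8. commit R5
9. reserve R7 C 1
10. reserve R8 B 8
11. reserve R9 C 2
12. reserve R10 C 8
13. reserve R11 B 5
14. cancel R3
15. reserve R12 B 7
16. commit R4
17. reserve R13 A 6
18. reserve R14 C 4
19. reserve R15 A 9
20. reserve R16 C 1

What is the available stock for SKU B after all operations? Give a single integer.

Step 1: reserve R1 B 3 -> on_hand[A=24 B=44 C=55] avail[A=24 B=41 C=55] open={R1}
Step 2: reserve R2 C 3 -> on_hand[A=24 B=44 C=55] avail[A=24 B=41 C=52] open={R1,R2}
Step 3: reserve R3 A 2 -> on_hand[A=24 B=44 C=55] avail[A=22 B=41 C=52] open={R1,R2,R3}
Step 4: reserve R4 A 9 -> on_hand[A=24 B=44 C=55] avail[A=13 B=41 C=52] open={R1,R2,R3,R4}
Step 5: cancel R2 -> on_hand[A=24 B=44 C=55] avail[A=13 B=41 C=55] open={R1,R3,R4}
Step 6: reserve R5 B 8 -> on_hand[A=24 B=44 C=55] avail[A=13 B=33 C=55] open={R1,R3,R4,R5}
Step 7: reserve R6 B 3 -> on_hand[A=24 B=44 C=55] avail[A=13 B=30 C=55] open={R1,R3,R4,R5,R6}
Step 8: commit R5 -> on_hand[A=24 B=36 C=55] avail[A=13 B=30 C=55] open={R1,R3,R4,R6}
Step 9: reserve R7 C 1 -> on_hand[A=24 B=36 C=55] avail[A=13 B=30 C=54] open={R1,R3,R4,R6,R7}
Step 10: reserve R8 B 8 -> on_hand[A=24 B=36 C=55] avail[A=13 B=22 C=54] open={R1,R3,R4,R6,R7,R8}
Step 11: reserve R9 C 2 -> on_hand[A=24 B=36 C=55] avail[A=13 B=22 C=52] open={R1,R3,R4,R6,R7,R8,R9}
Step 12: reserve R10 C 8 -> on_hand[A=24 B=36 C=55] avail[A=13 B=22 C=44] open={R1,R10,R3,R4,R6,R7,R8,R9}
Step 13: reserve R11 B 5 -> on_hand[A=24 B=36 C=55] avail[A=13 B=17 C=44] open={R1,R10,R11,R3,R4,R6,R7,R8,R9}
Step 14: cancel R3 -> on_hand[A=24 B=36 C=55] avail[A=15 B=17 C=44] open={R1,R10,R11,R4,R6,R7,R8,R9}
Step 15: reserve R12 B 7 -> on_hand[A=24 B=36 C=55] avail[A=15 B=10 C=44] open={R1,R10,R11,R12,R4,R6,R7,R8,R9}
Step 16: commit R4 -> on_hand[A=15 B=36 C=55] avail[A=15 B=10 C=44] open={R1,R10,R11,R12,R6,R7,R8,R9}
Step 17: reserve R13 A 6 -> on_hand[A=15 B=36 C=55] avail[A=9 B=10 C=44] open={R1,R10,R11,R12,R13,R6,R7,R8,R9}
Step 18: reserve R14 C 4 -> on_hand[A=15 B=36 C=55] avail[A=9 B=10 C=40] open={R1,R10,R11,R12,R13,R14,R6,R7,R8,R9}
Step 19: reserve R15 A 9 -> on_hand[A=15 B=36 C=55] avail[A=0 B=10 C=40] open={R1,R10,R11,R12,R13,R14,R15,R6,R7,R8,R9}
Step 20: reserve R16 C 1 -> on_hand[A=15 B=36 C=55] avail[A=0 B=10 C=39] open={R1,R10,R11,R12,R13,R14,R15,R16,R6,R7,R8,R9}
Final available[B] = 10

Answer: 10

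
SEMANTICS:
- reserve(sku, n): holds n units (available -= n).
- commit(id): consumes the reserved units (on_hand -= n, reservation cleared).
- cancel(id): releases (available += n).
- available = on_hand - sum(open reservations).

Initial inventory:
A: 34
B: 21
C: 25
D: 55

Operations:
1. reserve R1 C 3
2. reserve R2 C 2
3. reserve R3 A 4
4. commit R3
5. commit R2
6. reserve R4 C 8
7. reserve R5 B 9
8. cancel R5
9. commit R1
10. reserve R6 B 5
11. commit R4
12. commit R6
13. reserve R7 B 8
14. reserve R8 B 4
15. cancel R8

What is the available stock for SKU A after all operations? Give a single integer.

Step 1: reserve R1 C 3 -> on_hand[A=34 B=21 C=25 D=55] avail[A=34 B=21 C=22 D=55] open={R1}
Step 2: reserve R2 C 2 -> on_hand[A=34 B=21 C=25 D=55] avail[A=34 B=21 C=20 D=55] open={R1,R2}
Step 3: reserve R3 A 4 -> on_hand[A=34 B=21 C=25 D=55] avail[A=30 B=21 C=20 D=55] open={R1,R2,R3}
Step 4: commit R3 -> on_hand[A=30 B=21 C=25 D=55] avail[A=30 B=21 C=20 D=55] open={R1,R2}
Step 5: commit R2 -> on_hand[A=30 B=21 C=23 D=55] avail[A=30 B=21 C=20 D=55] open={R1}
Step 6: reserve R4 C 8 -> on_hand[A=30 B=21 C=23 D=55] avail[A=30 B=21 C=12 D=55] open={R1,R4}
Step 7: reserve R5 B 9 -> on_hand[A=30 B=21 C=23 D=55] avail[A=30 B=12 C=12 D=55] open={R1,R4,R5}
Step 8: cancel R5 -> on_hand[A=30 B=21 C=23 D=55] avail[A=30 B=21 C=12 D=55] open={R1,R4}
Step 9: commit R1 -> on_hand[A=30 B=21 C=20 D=55] avail[A=30 B=21 C=12 D=55] open={R4}
Step 10: reserve R6 B 5 -> on_hand[A=30 B=21 C=20 D=55] avail[A=30 B=16 C=12 D=55] open={R4,R6}
Step 11: commit R4 -> on_hand[A=30 B=21 C=12 D=55] avail[A=30 B=16 C=12 D=55] open={R6}
Step 12: commit R6 -> on_hand[A=30 B=16 C=12 D=55] avail[A=30 B=16 C=12 D=55] open={}
Step 13: reserve R7 B 8 -> on_hand[A=30 B=16 C=12 D=55] avail[A=30 B=8 C=12 D=55] open={R7}
Step 14: reserve R8 B 4 -> on_hand[A=30 B=16 C=12 D=55] avail[A=30 B=4 C=12 D=55] open={R7,R8}
Step 15: cancel R8 -> on_hand[A=30 B=16 C=12 D=55] avail[A=30 B=8 C=12 D=55] open={R7}
Final available[A] = 30

Answer: 30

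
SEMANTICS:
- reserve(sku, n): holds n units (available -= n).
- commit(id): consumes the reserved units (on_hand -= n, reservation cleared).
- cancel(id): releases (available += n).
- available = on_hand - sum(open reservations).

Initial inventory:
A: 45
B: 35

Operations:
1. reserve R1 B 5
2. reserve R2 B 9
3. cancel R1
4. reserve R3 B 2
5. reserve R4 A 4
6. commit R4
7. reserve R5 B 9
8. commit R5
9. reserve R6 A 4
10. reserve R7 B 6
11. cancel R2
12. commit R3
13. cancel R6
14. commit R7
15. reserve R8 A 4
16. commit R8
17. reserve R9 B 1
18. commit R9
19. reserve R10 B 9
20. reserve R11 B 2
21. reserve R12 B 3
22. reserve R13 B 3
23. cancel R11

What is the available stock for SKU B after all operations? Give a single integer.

Answer: 2

Derivation:
Step 1: reserve R1 B 5 -> on_hand[A=45 B=35] avail[A=45 B=30] open={R1}
Step 2: reserve R2 B 9 -> on_hand[A=45 B=35] avail[A=45 B=21] open={R1,R2}
Step 3: cancel R1 -> on_hand[A=45 B=35] avail[A=45 B=26] open={R2}
Step 4: reserve R3 B 2 -> on_hand[A=45 B=35] avail[A=45 B=24] open={R2,R3}
Step 5: reserve R4 A 4 -> on_hand[A=45 B=35] avail[A=41 B=24] open={R2,R3,R4}
Step 6: commit R4 -> on_hand[A=41 B=35] avail[A=41 B=24] open={R2,R3}
Step 7: reserve R5 B 9 -> on_hand[A=41 B=35] avail[A=41 B=15] open={R2,R3,R5}
Step 8: commit R5 -> on_hand[A=41 B=26] avail[A=41 B=15] open={R2,R3}
Step 9: reserve R6 A 4 -> on_hand[A=41 B=26] avail[A=37 B=15] open={R2,R3,R6}
Step 10: reserve R7 B 6 -> on_hand[A=41 B=26] avail[A=37 B=9] open={R2,R3,R6,R7}
Step 11: cancel R2 -> on_hand[A=41 B=26] avail[A=37 B=18] open={R3,R6,R7}
Step 12: commit R3 -> on_hand[A=41 B=24] avail[A=37 B=18] open={R6,R7}
Step 13: cancel R6 -> on_hand[A=41 B=24] avail[A=41 B=18] open={R7}
Step 14: commit R7 -> on_hand[A=41 B=18] avail[A=41 B=18] open={}
Step 15: reserve R8 A 4 -> on_hand[A=41 B=18] avail[A=37 B=18] open={R8}
Step 16: commit R8 -> on_hand[A=37 B=18] avail[A=37 B=18] open={}
Step 17: reserve R9 B 1 -> on_hand[A=37 B=18] avail[A=37 B=17] open={R9}
Step 18: commit R9 -> on_hand[A=37 B=17] avail[A=37 B=17] open={}
Step 19: reserve R10 B 9 -> on_hand[A=37 B=17] avail[A=37 B=8] open={R10}
Step 20: reserve R11 B 2 -> on_hand[A=37 B=17] avail[A=37 B=6] open={R10,R11}
Step 21: reserve R12 B 3 -> on_hand[A=37 B=17] avail[A=37 B=3] open={R10,R11,R12}
Step 22: reserve R13 B 3 -> on_hand[A=37 B=17] avail[A=37 B=0] open={R10,R11,R12,R13}
Step 23: cancel R11 -> on_hand[A=37 B=17] avail[A=37 B=2] open={R10,R12,R13}
Final available[B] = 2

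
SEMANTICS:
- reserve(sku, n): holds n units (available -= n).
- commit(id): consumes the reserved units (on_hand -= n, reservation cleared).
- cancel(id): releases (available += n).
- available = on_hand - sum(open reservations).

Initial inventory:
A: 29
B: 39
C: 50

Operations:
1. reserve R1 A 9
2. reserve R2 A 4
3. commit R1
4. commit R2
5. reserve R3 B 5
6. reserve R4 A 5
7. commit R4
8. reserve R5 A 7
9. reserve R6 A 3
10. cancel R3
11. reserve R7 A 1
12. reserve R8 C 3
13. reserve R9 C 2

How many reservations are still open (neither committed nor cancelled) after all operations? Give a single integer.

Step 1: reserve R1 A 9 -> on_hand[A=29 B=39 C=50] avail[A=20 B=39 C=50] open={R1}
Step 2: reserve R2 A 4 -> on_hand[A=29 B=39 C=50] avail[A=16 B=39 C=50] open={R1,R2}
Step 3: commit R1 -> on_hand[A=20 B=39 C=50] avail[A=16 B=39 C=50] open={R2}
Step 4: commit R2 -> on_hand[A=16 B=39 C=50] avail[A=16 B=39 C=50] open={}
Step 5: reserve R3 B 5 -> on_hand[A=16 B=39 C=50] avail[A=16 B=34 C=50] open={R3}
Step 6: reserve R4 A 5 -> on_hand[A=16 B=39 C=50] avail[A=11 B=34 C=50] open={R3,R4}
Step 7: commit R4 -> on_hand[A=11 B=39 C=50] avail[A=11 B=34 C=50] open={R3}
Step 8: reserve R5 A 7 -> on_hand[A=11 B=39 C=50] avail[A=4 B=34 C=50] open={R3,R5}
Step 9: reserve R6 A 3 -> on_hand[A=11 B=39 C=50] avail[A=1 B=34 C=50] open={R3,R5,R6}
Step 10: cancel R3 -> on_hand[A=11 B=39 C=50] avail[A=1 B=39 C=50] open={R5,R6}
Step 11: reserve R7 A 1 -> on_hand[A=11 B=39 C=50] avail[A=0 B=39 C=50] open={R5,R6,R7}
Step 12: reserve R8 C 3 -> on_hand[A=11 B=39 C=50] avail[A=0 B=39 C=47] open={R5,R6,R7,R8}
Step 13: reserve R9 C 2 -> on_hand[A=11 B=39 C=50] avail[A=0 B=39 C=45] open={R5,R6,R7,R8,R9}
Open reservations: ['R5', 'R6', 'R7', 'R8', 'R9'] -> 5

Answer: 5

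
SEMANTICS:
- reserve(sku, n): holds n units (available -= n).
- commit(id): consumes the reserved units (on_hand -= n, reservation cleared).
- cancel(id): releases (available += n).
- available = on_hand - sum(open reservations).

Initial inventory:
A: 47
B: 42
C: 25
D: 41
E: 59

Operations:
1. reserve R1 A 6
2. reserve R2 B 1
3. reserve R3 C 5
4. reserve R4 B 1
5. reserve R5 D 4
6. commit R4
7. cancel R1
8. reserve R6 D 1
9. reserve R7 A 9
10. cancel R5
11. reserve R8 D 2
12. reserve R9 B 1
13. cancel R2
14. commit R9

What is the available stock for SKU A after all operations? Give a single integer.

Answer: 38

Derivation:
Step 1: reserve R1 A 6 -> on_hand[A=47 B=42 C=25 D=41 E=59] avail[A=41 B=42 C=25 D=41 E=59] open={R1}
Step 2: reserve R2 B 1 -> on_hand[A=47 B=42 C=25 D=41 E=59] avail[A=41 B=41 C=25 D=41 E=59] open={R1,R2}
Step 3: reserve R3 C 5 -> on_hand[A=47 B=42 C=25 D=41 E=59] avail[A=41 B=41 C=20 D=41 E=59] open={R1,R2,R3}
Step 4: reserve R4 B 1 -> on_hand[A=47 B=42 C=25 D=41 E=59] avail[A=41 B=40 C=20 D=41 E=59] open={R1,R2,R3,R4}
Step 5: reserve R5 D 4 -> on_hand[A=47 B=42 C=25 D=41 E=59] avail[A=41 B=40 C=20 D=37 E=59] open={R1,R2,R3,R4,R5}
Step 6: commit R4 -> on_hand[A=47 B=41 C=25 D=41 E=59] avail[A=41 B=40 C=20 D=37 E=59] open={R1,R2,R3,R5}
Step 7: cancel R1 -> on_hand[A=47 B=41 C=25 D=41 E=59] avail[A=47 B=40 C=20 D=37 E=59] open={R2,R3,R5}
Step 8: reserve R6 D 1 -> on_hand[A=47 B=41 C=25 D=41 E=59] avail[A=47 B=40 C=20 D=36 E=59] open={R2,R3,R5,R6}
Step 9: reserve R7 A 9 -> on_hand[A=47 B=41 C=25 D=41 E=59] avail[A=38 B=40 C=20 D=36 E=59] open={R2,R3,R5,R6,R7}
Step 10: cancel R5 -> on_hand[A=47 B=41 C=25 D=41 E=59] avail[A=38 B=40 C=20 D=40 E=59] open={R2,R3,R6,R7}
Step 11: reserve R8 D 2 -> on_hand[A=47 B=41 C=25 D=41 E=59] avail[A=38 B=40 C=20 D=38 E=59] open={R2,R3,R6,R7,R8}
Step 12: reserve R9 B 1 -> on_hand[A=47 B=41 C=25 D=41 E=59] avail[A=38 B=39 C=20 D=38 E=59] open={R2,R3,R6,R7,R8,R9}
Step 13: cancel R2 -> on_hand[A=47 B=41 C=25 D=41 E=59] avail[A=38 B=40 C=20 D=38 E=59] open={R3,R6,R7,R8,R9}
Step 14: commit R9 -> on_hand[A=47 B=40 C=25 D=41 E=59] avail[A=38 B=40 C=20 D=38 E=59] open={R3,R6,R7,R8}
Final available[A] = 38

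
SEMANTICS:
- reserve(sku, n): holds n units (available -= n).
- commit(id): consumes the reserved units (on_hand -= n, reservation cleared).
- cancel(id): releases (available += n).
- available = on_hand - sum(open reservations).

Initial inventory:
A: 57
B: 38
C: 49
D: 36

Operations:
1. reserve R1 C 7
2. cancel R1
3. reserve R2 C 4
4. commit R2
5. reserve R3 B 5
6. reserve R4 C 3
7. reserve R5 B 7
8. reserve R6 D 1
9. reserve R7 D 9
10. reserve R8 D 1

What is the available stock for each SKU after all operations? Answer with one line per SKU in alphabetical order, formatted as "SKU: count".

Step 1: reserve R1 C 7 -> on_hand[A=57 B=38 C=49 D=36] avail[A=57 B=38 C=42 D=36] open={R1}
Step 2: cancel R1 -> on_hand[A=57 B=38 C=49 D=36] avail[A=57 B=38 C=49 D=36] open={}
Step 3: reserve R2 C 4 -> on_hand[A=57 B=38 C=49 D=36] avail[A=57 B=38 C=45 D=36] open={R2}
Step 4: commit R2 -> on_hand[A=57 B=38 C=45 D=36] avail[A=57 B=38 C=45 D=36] open={}
Step 5: reserve R3 B 5 -> on_hand[A=57 B=38 C=45 D=36] avail[A=57 B=33 C=45 D=36] open={R3}
Step 6: reserve R4 C 3 -> on_hand[A=57 B=38 C=45 D=36] avail[A=57 B=33 C=42 D=36] open={R3,R4}
Step 7: reserve R5 B 7 -> on_hand[A=57 B=38 C=45 D=36] avail[A=57 B=26 C=42 D=36] open={R3,R4,R5}
Step 8: reserve R6 D 1 -> on_hand[A=57 B=38 C=45 D=36] avail[A=57 B=26 C=42 D=35] open={R3,R4,R5,R6}
Step 9: reserve R7 D 9 -> on_hand[A=57 B=38 C=45 D=36] avail[A=57 B=26 C=42 D=26] open={R3,R4,R5,R6,R7}
Step 10: reserve R8 D 1 -> on_hand[A=57 B=38 C=45 D=36] avail[A=57 B=26 C=42 D=25] open={R3,R4,R5,R6,R7,R8}

Answer: A: 57
B: 26
C: 42
D: 25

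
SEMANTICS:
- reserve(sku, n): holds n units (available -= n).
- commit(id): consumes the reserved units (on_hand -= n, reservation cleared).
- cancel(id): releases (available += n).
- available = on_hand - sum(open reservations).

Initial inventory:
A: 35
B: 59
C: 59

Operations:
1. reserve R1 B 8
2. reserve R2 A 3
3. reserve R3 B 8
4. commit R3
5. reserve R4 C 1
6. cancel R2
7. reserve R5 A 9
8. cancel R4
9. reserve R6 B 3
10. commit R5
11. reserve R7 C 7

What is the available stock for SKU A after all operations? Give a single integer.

Answer: 26

Derivation:
Step 1: reserve R1 B 8 -> on_hand[A=35 B=59 C=59] avail[A=35 B=51 C=59] open={R1}
Step 2: reserve R2 A 3 -> on_hand[A=35 B=59 C=59] avail[A=32 B=51 C=59] open={R1,R2}
Step 3: reserve R3 B 8 -> on_hand[A=35 B=59 C=59] avail[A=32 B=43 C=59] open={R1,R2,R3}
Step 4: commit R3 -> on_hand[A=35 B=51 C=59] avail[A=32 B=43 C=59] open={R1,R2}
Step 5: reserve R4 C 1 -> on_hand[A=35 B=51 C=59] avail[A=32 B=43 C=58] open={R1,R2,R4}
Step 6: cancel R2 -> on_hand[A=35 B=51 C=59] avail[A=35 B=43 C=58] open={R1,R4}
Step 7: reserve R5 A 9 -> on_hand[A=35 B=51 C=59] avail[A=26 B=43 C=58] open={R1,R4,R5}
Step 8: cancel R4 -> on_hand[A=35 B=51 C=59] avail[A=26 B=43 C=59] open={R1,R5}
Step 9: reserve R6 B 3 -> on_hand[A=35 B=51 C=59] avail[A=26 B=40 C=59] open={R1,R5,R6}
Step 10: commit R5 -> on_hand[A=26 B=51 C=59] avail[A=26 B=40 C=59] open={R1,R6}
Step 11: reserve R7 C 7 -> on_hand[A=26 B=51 C=59] avail[A=26 B=40 C=52] open={R1,R6,R7}
Final available[A] = 26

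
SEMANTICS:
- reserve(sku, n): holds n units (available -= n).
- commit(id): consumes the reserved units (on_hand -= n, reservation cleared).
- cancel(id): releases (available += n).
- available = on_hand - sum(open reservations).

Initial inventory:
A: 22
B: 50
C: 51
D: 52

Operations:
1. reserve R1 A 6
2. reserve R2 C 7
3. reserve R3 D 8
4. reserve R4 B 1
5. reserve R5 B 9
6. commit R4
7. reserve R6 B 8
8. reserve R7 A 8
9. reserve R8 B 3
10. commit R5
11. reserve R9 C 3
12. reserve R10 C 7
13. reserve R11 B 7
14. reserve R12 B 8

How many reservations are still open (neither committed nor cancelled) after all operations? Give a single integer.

Step 1: reserve R1 A 6 -> on_hand[A=22 B=50 C=51 D=52] avail[A=16 B=50 C=51 D=52] open={R1}
Step 2: reserve R2 C 7 -> on_hand[A=22 B=50 C=51 D=52] avail[A=16 B=50 C=44 D=52] open={R1,R2}
Step 3: reserve R3 D 8 -> on_hand[A=22 B=50 C=51 D=52] avail[A=16 B=50 C=44 D=44] open={R1,R2,R3}
Step 4: reserve R4 B 1 -> on_hand[A=22 B=50 C=51 D=52] avail[A=16 B=49 C=44 D=44] open={R1,R2,R3,R4}
Step 5: reserve R5 B 9 -> on_hand[A=22 B=50 C=51 D=52] avail[A=16 B=40 C=44 D=44] open={R1,R2,R3,R4,R5}
Step 6: commit R4 -> on_hand[A=22 B=49 C=51 D=52] avail[A=16 B=40 C=44 D=44] open={R1,R2,R3,R5}
Step 7: reserve R6 B 8 -> on_hand[A=22 B=49 C=51 D=52] avail[A=16 B=32 C=44 D=44] open={R1,R2,R3,R5,R6}
Step 8: reserve R7 A 8 -> on_hand[A=22 B=49 C=51 D=52] avail[A=8 B=32 C=44 D=44] open={R1,R2,R3,R5,R6,R7}
Step 9: reserve R8 B 3 -> on_hand[A=22 B=49 C=51 D=52] avail[A=8 B=29 C=44 D=44] open={R1,R2,R3,R5,R6,R7,R8}
Step 10: commit R5 -> on_hand[A=22 B=40 C=51 D=52] avail[A=8 B=29 C=44 D=44] open={R1,R2,R3,R6,R7,R8}
Step 11: reserve R9 C 3 -> on_hand[A=22 B=40 C=51 D=52] avail[A=8 B=29 C=41 D=44] open={R1,R2,R3,R6,R7,R8,R9}
Step 12: reserve R10 C 7 -> on_hand[A=22 B=40 C=51 D=52] avail[A=8 B=29 C=34 D=44] open={R1,R10,R2,R3,R6,R7,R8,R9}
Step 13: reserve R11 B 7 -> on_hand[A=22 B=40 C=51 D=52] avail[A=8 B=22 C=34 D=44] open={R1,R10,R11,R2,R3,R6,R7,R8,R9}
Step 14: reserve R12 B 8 -> on_hand[A=22 B=40 C=51 D=52] avail[A=8 B=14 C=34 D=44] open={R1,R10,R11,R12,R2,R3,R6,R7,R8,R9}
Open reservations: ['R1', 'R10', 'R11', 'R12', 'R2', 'R3', 'R6', 'R7', 'R8', 'R9'] -> 10

Answer: 10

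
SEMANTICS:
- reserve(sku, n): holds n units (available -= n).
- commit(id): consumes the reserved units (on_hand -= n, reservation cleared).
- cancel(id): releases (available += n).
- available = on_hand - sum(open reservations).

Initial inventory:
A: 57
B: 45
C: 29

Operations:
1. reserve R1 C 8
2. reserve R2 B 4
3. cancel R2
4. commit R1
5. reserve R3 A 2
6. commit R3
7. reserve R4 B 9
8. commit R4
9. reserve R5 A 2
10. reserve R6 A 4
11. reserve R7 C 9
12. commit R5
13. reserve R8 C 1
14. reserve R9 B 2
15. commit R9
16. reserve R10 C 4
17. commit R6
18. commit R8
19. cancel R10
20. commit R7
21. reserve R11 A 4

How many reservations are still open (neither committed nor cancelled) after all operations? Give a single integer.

Answer: 1

Derivation:
Step 1: reserve R1 C 8 -> on_hand[A=57 B=45 C=29] avail[A=57 B=45 C=21] open={R1}
Step 2: reserve R2 B 4 -> on_hand[A=57 B=45 C=29] avail[A=57 B=41 C=21] open={R1,R2}
Step 3: cancel R2 -> on_hand[A=57 B=45 C=29] avail[A=57 B=45 C=21] open={R1}
Step 4: commit R1 -> on_hand[A=57 B=45 C=21] avail[A=57 B=45 C=21] open={}
Step 5: reserve R3 A 2 -> on_hand[A=57 B=45 C=21] avail[A=55 B=45 C=21] open={R3}
Step 6: commit R3 -> on_hand[A=55 B=45 C=21] avail[A=55 B=45 C=21] open={}
Step 7: reserve R4 B 9 -> on_hand[A=55 B=45 C=21] avail[A=55 B=36 C=21] open={R4}
Step 8: commit R4 -> on_hand[A=55 B=36 C=21] avail[A=55 B=36 C=21] open={}
Step 9: reserve R5 A 2 -> on_hand[A=55 B=36 C=21] avail[A=53 B=36 C=21] open={R5}
Step 10: reserve R6 A 4 -> on_hand[A=55 B=36 C=21] avail[A=49 B=36 C=21] open={R5,R6}
Step 11: reserve R7 C 9 -> on_hand[A=55 B=36 C=21] avail[A=49 B=36 C=12] open={R5,R6,R7}
Step 12: commit R5 -> on_hand[A=53 B=36 C=21] avail[A=49 B=36 C=12] open={R6,R7}
Step 13: reserve R8 C 1 -> on_hand[A=53 B=36 C=21] avail[A=49 B=36 C=11] open={R6,R7,R8}
Step 14: reserve R9 B 2 -> on_hand[A=53 B=36 C=21] avail[A=49 B=34 C=11] open={R6,R7,R8,R9}
Step 15: commit R9 -> on_hand[A=53 B=34 C=21] avail[A=49 B=34 C=11] open={R6,R7,R8}
Step 16: reserve R10 C 4 -> on_hand[A=53 B=34 C=21] avail[A=49 B=34 C=7] open={R10,R6,R7,R8}
Step 17: commit R6 -> on_hand[A=49 B=34 C=21] avail[A=49 B=34 C=7] open={R10,R7,R8}
Step 18: commit R8 -> on_hand[A=49 B=34 C=20] avail[A=49 B=34 C=7] open={R10,R7}
Step 19: cancel R10 -> on_hand[A=49 B=34 C=20] avail[A=49 B=34 C=11] open={R7}
Step 20: commit R7 -> on_hand[A=49 B=34 C=11] avail[A=49 B=34 C=11] open={}
Step 21: reserve R11 A 4 -> on_hand[A=49 B=34 C=11] avail[A=45 B=34 C=11] open={R11}
Open reservations: ['R11'] -> 1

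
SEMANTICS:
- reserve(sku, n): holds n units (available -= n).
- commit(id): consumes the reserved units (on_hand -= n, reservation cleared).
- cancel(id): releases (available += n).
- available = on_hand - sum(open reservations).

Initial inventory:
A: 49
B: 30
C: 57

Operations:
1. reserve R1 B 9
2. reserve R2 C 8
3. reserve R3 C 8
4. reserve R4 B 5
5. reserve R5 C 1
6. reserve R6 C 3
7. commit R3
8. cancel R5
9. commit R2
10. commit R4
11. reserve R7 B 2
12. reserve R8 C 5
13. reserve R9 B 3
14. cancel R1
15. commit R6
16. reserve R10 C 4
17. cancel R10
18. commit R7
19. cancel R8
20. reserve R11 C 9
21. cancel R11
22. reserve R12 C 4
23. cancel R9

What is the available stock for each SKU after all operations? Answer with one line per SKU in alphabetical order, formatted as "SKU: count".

Answer: A: 49
B: 23
C: 34

Derivation:
Step 1: reserve R1 B 9 -> on_hand[A=49 B=30 C=57] avail[A=49 B=21 C=57] open={R1}
Step 2: reserve R2 C 8 -> on_hand[A=49 B=30 C=57] avail[A=49 B=21 C=49] open={R1,R2}
Step 3: reserve R3 C 8 -> on_hand[A=49 B=30 C=57] avail[A=49 B=21 C=41] open={R1,R2,R3}
Step 4: reserve R4 B 5 -> on_hand[A=49 B=30 C=57] avail[A=49 B=16 C=41] open={R1,R2,R3,R4}
Step 5: reserve R5 C 1 -> on_hand[A=49 B=30 C=57] avail[A=49 B=16 C=40] open={R1,R2,R3,R4,R5}
Step 6: reserve R6 C 3 -> on_hand[A=49 B=30 C=57] avail[A=49 B=16 C=37] open={R1,R2,R3,R4,R5,R6}
Step 7: commit R3 -> on_hand[A=49 B=30 C=49] avail[A=49 B=16 C=37] open={R1,R2,R4,R5,R6}
Step 8: cancel R5 -> on_hand[A=49 B=30 C=49] avail[A=49 B=16 C=38] open={R1,R2,R4,R6}
Step 9: commit R2 -> on_hand[A=49 B=30 C=41] avail[A=49 B=16 C=38] open={R1,R4,R6}
Step 10: commit R4 -> on_hand[A=49 B=25 C=41] avail[A=49 B=16 C=38] open={R1,R6}
Step 11: reserve R7 B 2 -> on_hand[A=49 B=25 C=41] avail[A=49 B=14 C=38] open={R1,R6,R7}
Step 12: reserve R8 C 5 -> on_hand[A=49 B=25 C=41] avail[A=49 B=14 C=33] open={R1,R6,R7,R8}
Step 13: reserve R9 B 3 -> on_hand[A=49 B=25 C=41] avail[A=49 B=11 C=33] open={R1,R6,R7,R8,R9}
Step 14: cancel R1 -> on_hand[A=49 B=25 C=41] avail[A=49 B=20 C=33] open={R6,R7,R8,R9}
Step 15: commit R6 -> on_hand[A=49 B=25 C=38] avail[A=49 B=20 C=33] open={R7,R8,R9}
Step 16: reserve R10 C 4 -> on_hand[A=49 B=25 C=38] avail[A=49 B=20 C=29] open={R10,R7,R8,R9}
Step 17: cancel R10 -> on_hand[A=49 B=25 C=38] avail[A=49 B=20 C=33] open={R7,R8,R9}
Step 18: commit R7 -> on_hand[A=49 B=23 C=38] avail[A=49 B=20 C=33] open={R8,R9}
Step 19: cancel R8 -> on_hand[A=49 B=23 C=38] avail[A=49 B=20 C=38] open={R9}
Step 20: reserve R11 C 9 -> on_hand[A=49 B=23 C=38] avail[A=49 B=20 C=29] open={R11,R9}
Step 21: cancel R11 -> on_hand[A=49 B=23 C=38] avail[A=49 B=20 C=38] open={R9}
Step 22: reserve R12 C 4 -> on_hand[A=49 B=23 C=38] avail[A=49 B=20 C=34] open={R12,R9}
Step 23: cancel R9 -> on_hand[A=49 B=23 C=38] avail[A=49 B=23 C=34] open={R12}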